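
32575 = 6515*5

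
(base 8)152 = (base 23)4e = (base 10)106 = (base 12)8a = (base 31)3d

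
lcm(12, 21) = 84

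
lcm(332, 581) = 2324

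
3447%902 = 741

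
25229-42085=-16856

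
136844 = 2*68422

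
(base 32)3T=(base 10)125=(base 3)11122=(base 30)45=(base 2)1111101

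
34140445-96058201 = -61917756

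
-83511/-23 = 3630 + 21/23 ≈ 3630.91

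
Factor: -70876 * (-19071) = 2^2 * 3^2 * 13^2 * 29^1 * 47^1 * 163^1 = 1351676196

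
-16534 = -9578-6956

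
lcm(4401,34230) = 308070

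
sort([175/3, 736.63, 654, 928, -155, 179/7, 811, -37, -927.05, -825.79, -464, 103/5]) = [-927.05, -825.79, -464, -155, -37, 103/5, 179/7, 175/3, 654, 736.63, 811, 928]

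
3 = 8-5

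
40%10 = 0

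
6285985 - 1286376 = 4999609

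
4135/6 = 689 + 1/6 ≈ 689.17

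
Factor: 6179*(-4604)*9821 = -1*2^2*7^1*23^1*37^1*61^1*167^1*1151^1 = -279388947236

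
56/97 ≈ 0.577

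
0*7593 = 0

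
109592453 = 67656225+41936228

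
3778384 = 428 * 8828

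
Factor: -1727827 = -1*1727827^1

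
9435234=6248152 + 3187082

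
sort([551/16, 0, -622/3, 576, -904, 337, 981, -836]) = [-904, -836, -622/3, 0, 551/16, 337, 576, 981]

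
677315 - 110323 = 566992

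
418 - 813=-395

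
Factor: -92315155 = -1*5^1*317^1*58243^1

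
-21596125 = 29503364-51099489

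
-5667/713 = -7 - 676/713 ≈ -7.95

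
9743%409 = 336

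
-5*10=-50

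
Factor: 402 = 2^1 * 3^1 * 67^1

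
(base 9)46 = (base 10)42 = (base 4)222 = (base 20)22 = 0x2a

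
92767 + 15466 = 108233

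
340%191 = 149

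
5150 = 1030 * 5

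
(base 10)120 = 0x78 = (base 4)1320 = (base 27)4c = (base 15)80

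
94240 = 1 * 94240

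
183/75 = 2 + 11/25 = 2.44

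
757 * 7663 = 5800891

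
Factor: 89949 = 3^1*29983^1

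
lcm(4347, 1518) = 95634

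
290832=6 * 48472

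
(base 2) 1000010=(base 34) 1w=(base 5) 231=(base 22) 30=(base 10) 66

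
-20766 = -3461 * 6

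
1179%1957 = 1179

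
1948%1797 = 151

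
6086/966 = 6 + 145/483 ≈ 6.30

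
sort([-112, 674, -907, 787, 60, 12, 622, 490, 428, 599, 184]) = [-907, -112, 12, 60, 184, 428, 490, 599, 622, 674, 787]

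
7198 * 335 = 2411330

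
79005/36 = 26335/12 ≈ 2194.58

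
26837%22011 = 4826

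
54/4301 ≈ 0.0126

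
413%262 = 151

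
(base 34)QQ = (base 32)SE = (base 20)25A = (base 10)910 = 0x38E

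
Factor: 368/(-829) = -1*2^4*23^1*829^(-1)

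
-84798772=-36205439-48593333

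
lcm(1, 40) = 40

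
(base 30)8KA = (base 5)222220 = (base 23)EHD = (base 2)1111010000010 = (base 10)7810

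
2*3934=7868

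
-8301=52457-60758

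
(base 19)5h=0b1110000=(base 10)112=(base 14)80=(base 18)64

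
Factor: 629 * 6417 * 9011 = 3^2 * 17^1 * 23^1 * 31^1 * 37^1 * 9011^1 = 36371036223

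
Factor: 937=937^1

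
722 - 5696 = -4974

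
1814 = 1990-176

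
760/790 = 76/79 ≈ 0.962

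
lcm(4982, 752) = 39856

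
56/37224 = 7/4653 ≈ 0.00150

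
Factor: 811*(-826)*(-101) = 2^1*7^1*59^1*101^1*811^1 = 67658486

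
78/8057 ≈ 0.00968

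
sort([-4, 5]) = [-4, 5]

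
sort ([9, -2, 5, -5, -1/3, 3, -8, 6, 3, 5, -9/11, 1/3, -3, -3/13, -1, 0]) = [-8, -5, -3, -2, -1, -9/11, -1/3, -3/13, 0, 1/3, 3, 3, 5, 5, 6, 9]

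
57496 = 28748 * 2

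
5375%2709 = 2666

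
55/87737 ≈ 0.000627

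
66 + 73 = 139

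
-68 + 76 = 8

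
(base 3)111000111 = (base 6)111534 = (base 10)9490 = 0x2512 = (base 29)b87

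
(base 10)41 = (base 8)51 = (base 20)21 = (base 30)1b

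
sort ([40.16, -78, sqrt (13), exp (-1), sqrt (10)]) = [-78, exp (-1), sqrt (10), sqrt (13), 40.16]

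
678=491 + 187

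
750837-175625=575212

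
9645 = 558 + 9087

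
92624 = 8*11578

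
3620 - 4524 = -904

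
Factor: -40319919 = -1 * 3^2 * 19^1 * 235789^1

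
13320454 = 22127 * 602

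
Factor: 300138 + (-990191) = -1 * 7^1 * 13^1 * 7583^1 = -690053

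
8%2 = 0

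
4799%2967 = 1832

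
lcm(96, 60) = 480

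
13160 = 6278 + 6882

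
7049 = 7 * 1007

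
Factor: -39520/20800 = -1*2^ (-1)*5^ (-1)*19^1 = -19/10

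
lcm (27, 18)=54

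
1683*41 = 69003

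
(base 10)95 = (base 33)2t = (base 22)47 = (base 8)137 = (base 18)55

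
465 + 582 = 1047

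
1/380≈0.00263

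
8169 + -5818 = 2351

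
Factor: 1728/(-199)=-1*2^6*3^3*199^(-1)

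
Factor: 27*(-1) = -1*3^3 = -27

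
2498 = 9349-6851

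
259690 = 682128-422438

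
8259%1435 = 1084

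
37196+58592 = 95788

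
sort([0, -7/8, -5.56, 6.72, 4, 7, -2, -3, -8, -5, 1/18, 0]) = [-8, -5.56, -5, -3, -2, -7/8, 0, 0, 1/18, 4, 6.72, 7]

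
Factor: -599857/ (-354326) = 2^ (-1) * 7^ (-1) * 25309^ (-1) * 599857^1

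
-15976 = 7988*(-2)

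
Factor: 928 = 2^5*29^1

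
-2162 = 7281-9443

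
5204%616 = 276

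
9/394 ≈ 0.0228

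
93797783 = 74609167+19188616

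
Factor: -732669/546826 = -1*2^(-1)*3^1*251^1*281^(-1) = -753/562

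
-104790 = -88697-16093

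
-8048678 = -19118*421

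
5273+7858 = 13131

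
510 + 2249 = 2759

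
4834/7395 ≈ 0.654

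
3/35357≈0.0000848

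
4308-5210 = -902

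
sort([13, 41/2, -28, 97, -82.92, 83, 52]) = [-82.92, -28, 13, 41/2, 52, 83, 97]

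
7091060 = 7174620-83560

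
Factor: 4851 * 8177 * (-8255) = -1 * 3^2 * 5^1 * 7^2 * 11^1 * 13^2 * 17^1 * 37^1 * 127^1 = -327448005885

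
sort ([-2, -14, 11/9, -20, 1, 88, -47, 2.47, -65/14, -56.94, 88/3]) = [-56.94, -47, -20, -14, -65/14, -2, 1, 11/9, 2.47, 88/3, 88]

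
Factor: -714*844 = -1*2^3*3^1*7^1*17^1*211^1 = -602616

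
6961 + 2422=9383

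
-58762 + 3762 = -55000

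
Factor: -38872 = -1 * 2^3 * 43^1 * 113^1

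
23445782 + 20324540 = 43770322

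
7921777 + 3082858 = 11004635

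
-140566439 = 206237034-346803473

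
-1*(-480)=480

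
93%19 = 17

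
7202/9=800 + 2/9 ≈ 800.22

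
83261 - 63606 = 19655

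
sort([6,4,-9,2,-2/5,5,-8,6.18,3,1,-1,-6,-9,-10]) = [-10,-9,-9,-8,-6,-1,-2/5,1,2,3,4,5,6,6.18]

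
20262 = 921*22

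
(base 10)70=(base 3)2121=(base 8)106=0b1000110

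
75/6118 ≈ 0.0123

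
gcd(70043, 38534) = 1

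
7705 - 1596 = 6109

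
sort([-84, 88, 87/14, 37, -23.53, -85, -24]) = [-85, -84, -24, -23.53, 87/14, 37, 88]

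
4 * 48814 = 195256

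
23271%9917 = 3437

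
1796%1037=759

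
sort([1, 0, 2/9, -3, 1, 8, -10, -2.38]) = [-10, -3, -2.38, 0, 2/9, 1, 1, 8]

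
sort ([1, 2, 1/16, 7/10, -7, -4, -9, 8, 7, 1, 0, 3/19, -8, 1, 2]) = [-9, -8, -7, -4, 0, 1/16, 3/19, 7/10, 1, 1, 1, 2, 2, 7, 8]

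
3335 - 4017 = -682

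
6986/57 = 122 + 32/57 ≈ 122.56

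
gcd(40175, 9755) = 5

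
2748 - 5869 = -3121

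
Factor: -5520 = -1 * 2^4 * 3^1 * 5^1 * 23^1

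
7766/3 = 2588 + 2/3 ≈ 2588.67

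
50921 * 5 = 254605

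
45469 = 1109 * 41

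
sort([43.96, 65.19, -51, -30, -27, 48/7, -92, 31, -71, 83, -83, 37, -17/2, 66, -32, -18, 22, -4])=[-92, -83, -71, -51, -32, -30, -27, -18, -17/2, -4, 48/7, 22, 31, 37, 43.96, 65.19, 66, 83]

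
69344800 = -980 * (-70760)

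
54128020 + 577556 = 54705576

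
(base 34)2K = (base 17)53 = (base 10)88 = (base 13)6A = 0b1011000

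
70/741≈0.0945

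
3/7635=1/2545 ≈ 0.000393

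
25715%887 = 879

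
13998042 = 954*14673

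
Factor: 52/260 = 5^(-1) = 1/5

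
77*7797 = 600369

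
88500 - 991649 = -903149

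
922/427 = 2+68/427 ≈ 2.16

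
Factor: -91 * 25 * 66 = -1 * 2^1 * 3^1 * 5^2 * 7^1 * 11^1 * 13^1 = -150150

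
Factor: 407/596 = 2^(-2)*11^1*37^1*149^(-1)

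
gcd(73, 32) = 1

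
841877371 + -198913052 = 642964319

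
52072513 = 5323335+46749178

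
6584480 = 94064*70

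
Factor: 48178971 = 3^2*103^1*51973^1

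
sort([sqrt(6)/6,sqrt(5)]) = [sqrt(6)/6,sqrt(5)]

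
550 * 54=29700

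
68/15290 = 34/7645 ≈ 0.00445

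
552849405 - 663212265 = -110362860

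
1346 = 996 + 350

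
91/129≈0.705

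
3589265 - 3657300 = -68035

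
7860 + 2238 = 10098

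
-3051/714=-4 - 65/238 ≈ -4.27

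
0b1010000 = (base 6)212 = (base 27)2q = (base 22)3e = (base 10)80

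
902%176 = 22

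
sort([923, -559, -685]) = [-685, -559, 923]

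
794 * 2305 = 1830170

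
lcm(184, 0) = 0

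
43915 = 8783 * 5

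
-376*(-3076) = 1156576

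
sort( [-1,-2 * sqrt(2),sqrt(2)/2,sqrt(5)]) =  [-2 * sqrt(2),-1,sqrt(2)/2,sqrt(5)]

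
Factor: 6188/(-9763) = -1 * 2^2 * 7^1 * 17^1 * 751^(-1) = -476/751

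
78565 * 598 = 46981870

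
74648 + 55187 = 129835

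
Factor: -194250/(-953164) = 2^(-1)*3^1*5^3*7^1*37^1*238291^(-1) = 97125/476582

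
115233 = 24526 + 90707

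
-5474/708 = -2737/354 ≈ -7.73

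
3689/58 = 63 + 35/58 ≈ 63.60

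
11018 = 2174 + 8844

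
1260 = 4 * 315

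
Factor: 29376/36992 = 2^ (-1)*3^3*17^ (-1) = 27/34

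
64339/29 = 2218 + 17/29 ≈ 2218.59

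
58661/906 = 64 + 677/906 ≈ 64.75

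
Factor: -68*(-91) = 2^2*7^1*13^1*17^1 = 6188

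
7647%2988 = 1671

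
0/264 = 0 = 0.00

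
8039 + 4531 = 12570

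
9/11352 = 3/3784 ≈ 0.000793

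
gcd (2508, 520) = 4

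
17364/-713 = -24-252/713 ≈ -24.35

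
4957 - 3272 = 1685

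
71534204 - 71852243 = -318039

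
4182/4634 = 2091/2317 ≈ 0.902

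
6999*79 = 552921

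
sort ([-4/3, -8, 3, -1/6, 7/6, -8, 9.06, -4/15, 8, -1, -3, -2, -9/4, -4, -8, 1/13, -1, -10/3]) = [-8, -8, -8, -4, -10/3, -3, -9/4, -2, -4/3, -1, -1, -4/15, -1/6, 1/13, 7/6, 3, 8, 9.06]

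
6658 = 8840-2182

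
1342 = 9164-7822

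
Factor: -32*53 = -1*2^5*53^1 = -1696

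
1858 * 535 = 994030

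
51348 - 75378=-24030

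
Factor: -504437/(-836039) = 31^(-1)*149^(-1)*181^(-1)*353^1*1429^1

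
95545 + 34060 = 129605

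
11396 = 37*308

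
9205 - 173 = 9032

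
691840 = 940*736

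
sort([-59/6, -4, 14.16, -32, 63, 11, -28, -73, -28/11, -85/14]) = [-73, -32, -28, -59/6, -85/14, -4, -28/11, 11, 14.16, 63]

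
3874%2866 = 1008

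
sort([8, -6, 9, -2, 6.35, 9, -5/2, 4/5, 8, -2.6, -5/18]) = [-6, -2.6, -5/2, -2, -5/18, 4/5, 6.35, 8, 8, 9, 9]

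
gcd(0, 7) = 7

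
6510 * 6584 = 42861840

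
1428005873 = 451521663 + 976484210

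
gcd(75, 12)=3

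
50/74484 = 25/37242 ≈ 0.000671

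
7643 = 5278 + 2365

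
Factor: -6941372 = -1 * 2^2 * 17^1 * 102079^1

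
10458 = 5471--4987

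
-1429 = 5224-6653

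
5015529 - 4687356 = 328173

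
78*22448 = 1750944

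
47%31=16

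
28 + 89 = 117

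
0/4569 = 0 = 0.00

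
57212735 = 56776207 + 436528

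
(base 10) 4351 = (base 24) 7d7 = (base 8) 10377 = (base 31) 4gb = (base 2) 1000011111111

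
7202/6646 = 1 + 278/3323 ≈ 1.08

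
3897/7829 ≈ 0.498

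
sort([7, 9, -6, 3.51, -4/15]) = [-6, -4/15, 3.51, 7, 9]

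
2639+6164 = 8803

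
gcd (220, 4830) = 10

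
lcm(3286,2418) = 128154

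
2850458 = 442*6449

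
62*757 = 46934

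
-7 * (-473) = 3311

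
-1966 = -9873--7907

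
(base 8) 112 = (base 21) 3b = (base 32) 2a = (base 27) 2k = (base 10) 74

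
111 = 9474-9363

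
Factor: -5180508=-1*2^2*3^2*151^1*953^1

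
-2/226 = -1/113 ≈ -0.00885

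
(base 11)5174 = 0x1ac9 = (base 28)8kp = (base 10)6857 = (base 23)cm3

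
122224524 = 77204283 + 45020241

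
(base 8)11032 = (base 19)cfh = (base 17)g0a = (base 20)bbe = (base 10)4634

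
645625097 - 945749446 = -300124349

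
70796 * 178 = 12601688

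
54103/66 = 819 + 49/66 ≈ 819.74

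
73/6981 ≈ 0.0105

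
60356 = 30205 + 30151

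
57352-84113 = -26761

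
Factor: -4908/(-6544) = 2^(-2)*3^1 = 3/4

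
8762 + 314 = 9076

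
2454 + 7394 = 9848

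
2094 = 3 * 698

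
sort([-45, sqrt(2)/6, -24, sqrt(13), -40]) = [-45, -40, -24, sqrt(2)/6, sqrt(13)]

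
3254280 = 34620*94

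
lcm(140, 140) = 140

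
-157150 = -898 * 175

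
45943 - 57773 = -11830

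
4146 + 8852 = 12998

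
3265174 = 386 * 8459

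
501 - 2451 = -1950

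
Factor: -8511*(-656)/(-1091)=-1*2^4*3^1*41^1*1091^(-1)*2837^1=-5583216/1091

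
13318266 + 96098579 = 109416845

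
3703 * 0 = 0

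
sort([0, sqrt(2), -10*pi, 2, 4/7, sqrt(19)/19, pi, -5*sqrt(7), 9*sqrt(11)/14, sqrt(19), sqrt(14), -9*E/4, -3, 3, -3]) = [-10*pi, -5*sqrt(7), -9*E/4, -3, -3, 0, sqrt(19)/19, 4/7, sqrt(2), 2, 9*sqrt(11)/14, 3, pi, sqrt(14), sqrt(19)]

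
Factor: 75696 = 2^4 * 3^1 * 19^1 * 83^1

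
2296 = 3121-825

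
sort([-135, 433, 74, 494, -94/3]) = [-135, -94/3, 74, 433, 494]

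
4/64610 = 2/32305 ≈ 0.0000619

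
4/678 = 2/339 ≈ 0.00590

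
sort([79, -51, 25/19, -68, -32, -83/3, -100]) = [-100, -68, -51, -32, -83/3, 25/19, 79]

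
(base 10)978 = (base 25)1e3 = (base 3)1100020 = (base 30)12i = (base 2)1111010010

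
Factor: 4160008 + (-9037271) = -1 * 4877263^1 = -4877263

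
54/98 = 27/49 ≈ 0.551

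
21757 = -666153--687910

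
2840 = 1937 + 903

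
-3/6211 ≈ -0.000483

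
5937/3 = 1979 = 1979.00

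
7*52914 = 370398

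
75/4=18 + 3/4=18.75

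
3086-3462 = -376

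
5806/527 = 11 + 9/527 ≈ 11.02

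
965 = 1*965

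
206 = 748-542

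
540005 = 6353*85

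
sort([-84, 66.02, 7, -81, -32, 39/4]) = [-84, -81, -32, 7, 39/4, 66.02]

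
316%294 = 22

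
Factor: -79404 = -1 * 2^2 * 3^1 * 13^1 * 509^1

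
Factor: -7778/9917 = -1 * 2^1 * 47^(-1) * 211^(-1) * 3889^1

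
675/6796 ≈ 0.0993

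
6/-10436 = -3/5218 ≈ -0.000575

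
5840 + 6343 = 12183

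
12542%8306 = 4236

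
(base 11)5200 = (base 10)6897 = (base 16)1af1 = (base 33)6b0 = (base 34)5wt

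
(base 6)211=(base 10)79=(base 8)117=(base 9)87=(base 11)72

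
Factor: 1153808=2^4*37^1*1949^1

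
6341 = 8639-2298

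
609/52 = 11+37/52 ≈ 11.71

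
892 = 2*446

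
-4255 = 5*(-851)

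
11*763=8393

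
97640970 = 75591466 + 22049504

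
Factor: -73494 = -1*2^1*3^3*1361^1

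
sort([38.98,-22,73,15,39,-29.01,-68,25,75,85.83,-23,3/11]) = [-68,-29.01,-23,-22,3/11,15,25,38.98,39,73,75,85.83]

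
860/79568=215/19892 ≈ 0.0108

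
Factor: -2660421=-1 * 3^1 * 886807^1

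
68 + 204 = 272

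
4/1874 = 2/937 ≈ 0.00213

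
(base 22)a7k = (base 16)1396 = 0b1001110010110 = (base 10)5014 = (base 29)5rq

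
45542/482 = 94 + 117/241 ≈ 94.49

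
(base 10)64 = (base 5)224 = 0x40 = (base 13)4c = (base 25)2e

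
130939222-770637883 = -639698661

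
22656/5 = 4531 + 1/5 = 4531.20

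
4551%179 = 76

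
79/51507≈0.00153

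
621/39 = 15 + 12/13 ≈ 15.92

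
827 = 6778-5951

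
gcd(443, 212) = 1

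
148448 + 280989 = 429437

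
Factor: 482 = 2^1 * 241^1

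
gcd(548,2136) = 4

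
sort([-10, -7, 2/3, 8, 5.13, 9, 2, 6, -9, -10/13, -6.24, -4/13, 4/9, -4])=[-10, -9, -7, -6.24, -4, -10/13, -4/13, 4/9, 2/3, 2, 5.13, 6, 8, 9]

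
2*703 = 1406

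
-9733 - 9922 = -19655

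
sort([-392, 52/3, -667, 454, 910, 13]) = [-667, -392, 13, 52/3, 454, 910]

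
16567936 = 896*18491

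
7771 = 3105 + 4666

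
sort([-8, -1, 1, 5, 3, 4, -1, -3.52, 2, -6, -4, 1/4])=[-8, -6, -4, -3.52, -1, -1, 1/4, 1, 2, 3, 4, 5]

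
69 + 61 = 130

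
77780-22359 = 55421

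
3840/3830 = 384/383≈1.00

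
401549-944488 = -542939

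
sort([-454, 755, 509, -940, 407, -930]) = [-940, -930, -454, 407, 509, 755]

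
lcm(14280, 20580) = 699720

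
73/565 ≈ 0.129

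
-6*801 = -4806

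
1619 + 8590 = 10209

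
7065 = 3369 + 3696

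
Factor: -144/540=-1 * 2^2 * 3^(-1) * 5^(-1)=-4/15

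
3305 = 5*661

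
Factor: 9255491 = 7^1*113^1*11701^1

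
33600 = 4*8400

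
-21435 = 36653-58088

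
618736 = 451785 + 166951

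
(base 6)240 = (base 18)56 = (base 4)1200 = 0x60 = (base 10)96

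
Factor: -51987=-1*3^1*13^1*31^1*43^1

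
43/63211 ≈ 0.000680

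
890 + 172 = 1062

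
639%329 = 310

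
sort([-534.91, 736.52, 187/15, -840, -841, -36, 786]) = [-841, -840, -534.91, -36, 187/15, 736.52, 786]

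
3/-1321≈-0.00227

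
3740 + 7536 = 11276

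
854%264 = 62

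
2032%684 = 664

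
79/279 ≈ 0.283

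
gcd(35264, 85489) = 1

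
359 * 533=191347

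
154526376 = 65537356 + 88989020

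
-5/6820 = -1/1364 ≈ -0.000733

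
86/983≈0.0875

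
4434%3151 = 1283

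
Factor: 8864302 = 2^1 * 4432151^1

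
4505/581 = 7+438/581 ≈ 7.75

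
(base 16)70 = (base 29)3p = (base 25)4c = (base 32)3g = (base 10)112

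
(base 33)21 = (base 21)34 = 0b1000011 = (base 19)3a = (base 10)67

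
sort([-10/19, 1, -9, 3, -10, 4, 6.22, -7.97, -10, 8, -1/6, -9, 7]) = [-10, -10, -9, -9, -7.97, -10/19, -1/6, 1, 3, 4, 6.22, 7, 8]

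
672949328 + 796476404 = 1469425732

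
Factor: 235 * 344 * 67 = 2^3 * 5^1 * 43^1 * 47^1 * 67^1 = 5416280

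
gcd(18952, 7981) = 23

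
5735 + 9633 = 15368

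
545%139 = 128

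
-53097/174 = -17699/58 ≈ -305.16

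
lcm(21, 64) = 1344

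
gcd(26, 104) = 26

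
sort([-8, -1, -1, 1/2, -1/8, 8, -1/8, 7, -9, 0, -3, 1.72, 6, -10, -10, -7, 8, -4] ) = [-10, -10, -9, -8, -7, -4, -3, -1, -1, -1/8, -1/8, 0, 1/2, 1.72, 6, 7, 8, 8] 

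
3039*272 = 826608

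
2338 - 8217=-5879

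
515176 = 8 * 64397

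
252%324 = 252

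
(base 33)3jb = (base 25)665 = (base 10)3905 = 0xf41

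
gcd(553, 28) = 7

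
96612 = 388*249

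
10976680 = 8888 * 1235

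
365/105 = 73/21 ≈ 3.48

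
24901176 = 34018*732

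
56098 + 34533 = 90631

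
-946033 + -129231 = -1075264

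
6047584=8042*752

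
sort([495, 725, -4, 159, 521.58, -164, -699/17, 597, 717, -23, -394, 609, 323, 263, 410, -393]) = [-394, -393, -164, -699/17, -23, -4, 159, 263, 323, 410, 495, 521.58, 597, 609, 717, 725]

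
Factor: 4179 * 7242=2^1 * 3^2 * 7^1 * 17^1 * 71^1 * 199^1=30264318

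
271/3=90 + 1/3 ≈ 90.33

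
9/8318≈0.00108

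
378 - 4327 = -3949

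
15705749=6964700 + 8741049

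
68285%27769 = 12747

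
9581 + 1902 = 11483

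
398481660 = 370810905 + 27670755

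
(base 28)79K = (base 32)5K0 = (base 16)1680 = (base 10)5760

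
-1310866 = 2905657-4216523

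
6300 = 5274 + 1026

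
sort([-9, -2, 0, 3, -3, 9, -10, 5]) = [-10, -9, -3, -2, 0, 3, 5, 9]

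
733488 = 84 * 8732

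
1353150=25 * 54126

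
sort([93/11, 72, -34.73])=[-34.73, 93/11, 72]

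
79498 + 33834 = 113332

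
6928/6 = 3464/3 ≈ 1154.67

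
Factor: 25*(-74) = -1*2^1*5^2*37^1 = -1850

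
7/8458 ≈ 0.000828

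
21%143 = 21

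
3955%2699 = 1256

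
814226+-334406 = 479820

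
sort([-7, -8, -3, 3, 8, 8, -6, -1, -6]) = [-8, -7, -6, -6, -3, -1, 3, 8, 8]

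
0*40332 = 0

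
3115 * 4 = 12460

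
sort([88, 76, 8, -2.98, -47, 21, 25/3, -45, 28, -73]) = [-73, -47, -45, -2.98, 8, 25/3, 21, 28, 76, 88]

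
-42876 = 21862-64738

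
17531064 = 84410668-66879604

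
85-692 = -607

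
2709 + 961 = 3670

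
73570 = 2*36785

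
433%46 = 19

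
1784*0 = 0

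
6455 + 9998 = 16453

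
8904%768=456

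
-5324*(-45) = 239580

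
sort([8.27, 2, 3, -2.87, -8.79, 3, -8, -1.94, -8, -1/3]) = [-8.79, -8, -8, -2.87, -1.94, -1/3, 2, 3, 3, 8.27]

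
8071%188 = 175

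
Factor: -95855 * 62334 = -1 * 2^1 * 3^2 * 5^1 * 19^1 * 1009^1 * 3463^1 = -5975025570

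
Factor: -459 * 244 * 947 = -1 * 2^2 * 3^3 * 17^1 * 61^1 * 947^1 = -106060212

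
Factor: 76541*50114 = 2^1*25057^1*76541^1 = 3835775674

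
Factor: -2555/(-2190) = 2^(-1) * 3^(-1) * 7^1 = 7/6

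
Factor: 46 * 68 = 2^3 * 17^1 * 23^1 = 3128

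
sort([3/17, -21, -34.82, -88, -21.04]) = [-88, -34.82, -21.04, -21, 3/17]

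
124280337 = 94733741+29546596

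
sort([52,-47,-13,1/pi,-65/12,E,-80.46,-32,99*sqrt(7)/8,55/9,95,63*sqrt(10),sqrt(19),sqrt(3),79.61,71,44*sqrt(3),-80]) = [-80.46,-80,-47,-32,-13,-65/12,1/pi,sqrt(3),E,sqrt(19),55/9,99*sqrt(7)/8,52,71,44*sqrt(3),79.61,95,63*sqrt(10)]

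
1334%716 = 618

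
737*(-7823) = -5765551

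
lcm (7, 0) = 0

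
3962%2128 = 1834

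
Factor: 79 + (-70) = 3^2 = 9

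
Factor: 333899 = 379^1*881^1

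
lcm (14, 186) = 1302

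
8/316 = 2/79 ≈ 0.0253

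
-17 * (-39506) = 671602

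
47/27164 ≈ 0.00173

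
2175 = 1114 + 1061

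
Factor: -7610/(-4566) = 3^(-1) * 5^1 = 5/3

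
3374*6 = 20244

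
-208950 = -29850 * 7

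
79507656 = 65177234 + 14330422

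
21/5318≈0.00395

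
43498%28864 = 14634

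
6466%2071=253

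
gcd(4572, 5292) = 36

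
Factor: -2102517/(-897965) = 3^4*5^(-1)*101^1*257^1*179593^(-1)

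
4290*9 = 38610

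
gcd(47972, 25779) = 1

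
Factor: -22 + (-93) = -1*5^1*23^1 = -115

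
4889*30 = 146670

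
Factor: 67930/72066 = 3^(-1)*5^1*6793^1*12011^(-1) = 33965/36033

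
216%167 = 49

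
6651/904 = 7 + 323/904 ≈ 7.36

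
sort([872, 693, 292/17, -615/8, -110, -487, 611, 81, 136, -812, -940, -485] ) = [-940, -812, -487, -485, -110, -615/8, 292/17, 81, 136, 611, 693, 872] 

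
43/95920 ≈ 0.000448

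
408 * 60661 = 24749688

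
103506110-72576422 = 30929688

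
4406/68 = 64 + 27/34 ≈ 64.79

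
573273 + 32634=605907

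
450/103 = 4+38/103 ≈ 4.37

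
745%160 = 105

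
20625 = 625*33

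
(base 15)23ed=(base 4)1313200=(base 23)eac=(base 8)16740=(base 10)7648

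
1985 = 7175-5190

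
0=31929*0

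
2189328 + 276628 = 2465956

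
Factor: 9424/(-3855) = -1 * 2^4 * 3^(-1) * 5^(-1) * 19^1 * 31^1 * 257^(-1)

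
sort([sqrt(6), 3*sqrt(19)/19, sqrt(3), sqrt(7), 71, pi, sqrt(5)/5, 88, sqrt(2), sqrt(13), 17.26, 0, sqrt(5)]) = [0, sqrt(5)/5, 3*sqrt(19)/19, sqrt(2), sqrt(3), sqrt(5), sqrt(6), sqrt(7), pi, sqrt(13), 17.26, 71, 88]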